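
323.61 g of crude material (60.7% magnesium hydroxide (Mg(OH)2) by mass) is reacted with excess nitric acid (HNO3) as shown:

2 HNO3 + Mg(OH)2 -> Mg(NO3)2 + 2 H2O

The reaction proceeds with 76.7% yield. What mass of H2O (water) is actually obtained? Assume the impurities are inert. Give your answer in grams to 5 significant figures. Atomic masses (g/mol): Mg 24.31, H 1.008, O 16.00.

93.075 g

Pure Mg(OH)2 available = 323.61 g × 0.607 = 196.431 g.
M(Mg(OH)2) = 24.31 + 2(16.00) + 2(1.008) = 58.326 g/mol.
M(H2O) = 2(1.008) + 16.00 = 18.016 g/mol.
n(Mg(OH)2) = 196.431 g / 58.326 g/mol = 3.36782 mol.
From the equation the Mg(OH)2:H2O mole ratio is 1:2, so n(H2O) = 3.36782 × 2/1 = 6.73563 mol.
Mass of H2O = 6.73563 mol × 18.016 g/mol = 121.349 g.
Actual mass collected = 121.349 g × 0.767 = 93.0748 g.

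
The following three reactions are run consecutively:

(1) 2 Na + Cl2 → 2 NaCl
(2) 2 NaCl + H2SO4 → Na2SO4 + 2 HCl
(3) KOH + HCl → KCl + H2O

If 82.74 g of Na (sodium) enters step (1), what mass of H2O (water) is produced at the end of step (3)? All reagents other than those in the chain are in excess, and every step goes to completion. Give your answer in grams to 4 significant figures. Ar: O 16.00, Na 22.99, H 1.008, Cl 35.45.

M(Na) = 22.99 g/mol.
M(H2O) = 2(1.008) + 16.00 = 18.016 g/mol.
n(Na) = 82.74 / 22.99 = 3.5990 mol.
Reaction (1): Na→NaCl ratio 2:2 ⇒ n(NaCl) = 3.5990 mol.
Reaction (2): NaCl→HCl ratio 2:2 ⇒ n(HCl) = 3.5990 mol.
Reaction (3): HCl→H2O ratio 1:1 ⇒ n(H2O) = 3.5990 mol.
Mass of H2O = 3.5990 × 18.016 = 64.839 g.

64.84 g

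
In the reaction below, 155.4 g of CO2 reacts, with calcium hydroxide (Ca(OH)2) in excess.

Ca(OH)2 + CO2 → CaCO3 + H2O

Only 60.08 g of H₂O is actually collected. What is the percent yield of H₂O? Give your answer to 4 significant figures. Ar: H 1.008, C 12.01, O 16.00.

94.44 %

M(CO2) = 12.01 + 2(16.00) = 44.01 g/mol.
M(H2O) = 2(1.008) + 16.00 = 18.016 g/mol.
n(CO2) = 155.40 g / 44.01 g/mol = 3.5310 mol.
From the equation the CO2:H2O mole ratio is 1:1, so n(H2O) = 3.5310 × 1/1 = 3.5310 mol.
Mass of H2O = 3.5310 mol × 18.016 g/mol = 63.615 g.
This is the theoretical yield. Percent yield = 60.08 g / 63.615 g × 100% = 94.443%.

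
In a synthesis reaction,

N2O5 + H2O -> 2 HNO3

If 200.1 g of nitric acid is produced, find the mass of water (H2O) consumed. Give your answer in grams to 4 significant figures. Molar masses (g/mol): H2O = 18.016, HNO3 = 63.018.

n(HNO3) = 200.10 g / 63.018 g/mol = 3.1753 mol.
From the equation the HNO3:H2O mole ratio is 2:1, so n(H2O) = 3.1753 × 1/2 = 1.5876 mol.
Mass of H2O = 1.5876 mol × 18.016 g/mol = 28.603 g.

28.60 g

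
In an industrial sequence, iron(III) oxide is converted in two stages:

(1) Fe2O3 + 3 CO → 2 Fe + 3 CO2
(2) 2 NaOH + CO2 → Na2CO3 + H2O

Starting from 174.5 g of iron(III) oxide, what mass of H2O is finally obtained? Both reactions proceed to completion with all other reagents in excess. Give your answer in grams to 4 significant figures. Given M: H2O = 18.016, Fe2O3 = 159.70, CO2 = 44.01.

59.06 g

n(Fe2O3) = 174.50 / 159.70 = 1.0927 mol.
Step 1 gives a 1:3 ratio of Fe2O3 to CO2, so n(CO2) = 3.2780 mol.
In step 2 the CO2:H2O ratio is 1:1, so n(H2O) = 3.2780 mol.
Mass of H2O = 3.2780 × 18.016 = 59.057 g.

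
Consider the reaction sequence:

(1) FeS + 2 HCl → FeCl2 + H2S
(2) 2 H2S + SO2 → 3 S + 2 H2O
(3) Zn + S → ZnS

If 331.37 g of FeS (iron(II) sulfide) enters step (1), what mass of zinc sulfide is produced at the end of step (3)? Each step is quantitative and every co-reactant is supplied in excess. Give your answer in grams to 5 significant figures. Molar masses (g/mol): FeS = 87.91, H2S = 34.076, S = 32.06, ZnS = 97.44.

550.94 g

n(FeS) = 331.37 / 87.91 = 3.76942 mol.
Reaction (1): FeS→H2S ratio 1:1 ⇒ n(H2S) = 3.76942 mol.
Reaction (2): H2S→S ratio 2:3 ⇒ n(S) = 5.65413 mol.
Reaction (3): S→ZnS ratio 1:1 ⇒ n(ZnS) = 5.65413 mol.
Mass of ZnS = 5.65413 × 97.44 = 550.939 g.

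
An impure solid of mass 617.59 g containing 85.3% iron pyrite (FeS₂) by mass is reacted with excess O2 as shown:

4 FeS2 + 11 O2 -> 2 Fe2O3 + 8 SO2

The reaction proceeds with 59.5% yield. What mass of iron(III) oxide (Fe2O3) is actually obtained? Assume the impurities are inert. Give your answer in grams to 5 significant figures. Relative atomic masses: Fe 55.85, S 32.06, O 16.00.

Pure FeS2 available = 617.59 g × 0.853 = 526.804 g.
M(FeS2) = 55.85 + 2(32.06) = 119.97 g/mol.
M(Fe2O3) = 2(55.85) + 3(16.00) = 159.70 g/mol.
n(FeS2) = 526.804 g / 119.97 g/mol = 4.39113 mol.
From the equation the FeS2:Fe2O3 mole ratio is 4:2, so n(Fe2O3) = 4.39113 × 2/4 = 2.19557 mol.
Mass of Fe2O3 = 2.19557 mol × 159.70 g/mol = 350.632 g.
Actual mass collected = 350.632 g × 0.595 = 208.626 g.

208.63 g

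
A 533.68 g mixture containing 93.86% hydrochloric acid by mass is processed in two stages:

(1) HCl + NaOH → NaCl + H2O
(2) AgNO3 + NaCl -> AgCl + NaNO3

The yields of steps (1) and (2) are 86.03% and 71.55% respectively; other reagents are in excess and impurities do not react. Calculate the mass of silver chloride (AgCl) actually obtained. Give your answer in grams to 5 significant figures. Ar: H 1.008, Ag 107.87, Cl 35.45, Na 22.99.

Pure HCl = 533.68 × 0.9386 = 500.912 g.
M(HCl) = 1.008 + 35.45 = 36.458 g/mol.
M(AgCl) = 107.87 + 35.45 = 143.32 g/mol.
n(HCl) = 500.912 / 36.458 = 13.7394 mol.
Step 1 (HCl:NaCl = 1:1): theoretical n(NaCl) = 13.7394 mol; at 86.03% yield, n(NaCl) = 11.8200 mol.
Step 2 (NaCl:AgCl = 1:1): theoretical n(AgCl) = 11.8200 mol, so theoretical mass = 11.8200 × 143.32 = 1694.05 g.
At 71.55% yield, actual mass of AgCl = 1694.05 × 0.7155 = 1212.09 g.

1212.1 g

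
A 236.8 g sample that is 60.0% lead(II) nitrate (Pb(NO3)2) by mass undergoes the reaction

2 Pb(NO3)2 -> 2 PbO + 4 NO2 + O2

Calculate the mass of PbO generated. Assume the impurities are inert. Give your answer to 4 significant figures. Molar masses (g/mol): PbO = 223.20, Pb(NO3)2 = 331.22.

95.74 g

Mass of pure Pb(NO3)2 = 236.8 g × 0.600 = 142.08 g.
n(Pb(NO3)2) = 142.08 g / 331.22 g/mol = 0.42896 mol.
From the equation the Pb(NO3)2:PbO mole ratio is 2:2, so n(PbO) = 0.42896 × 2/2 = 0.42896 mol.
Mass of PbO = 0.42896 mol × 223.20 g/mol = 95.744 g.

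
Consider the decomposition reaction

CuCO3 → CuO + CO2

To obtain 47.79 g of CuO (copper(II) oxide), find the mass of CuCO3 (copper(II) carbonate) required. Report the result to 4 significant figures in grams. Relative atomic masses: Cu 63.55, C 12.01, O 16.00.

M(CuO) = 63.55 + 16.00 = 79.55 g/mol.
M(CuCO3) = 63.55 + 12.01 + 3(16.00) = 123.56 g/mol.
n(CuO) = 47.790 g / 79.55 g/mol = 0.60075 mol.
From the equation the CuO:CuCO3 mole ratio is 1:1, so n(CuCO3) = 0.60075 × 1/1 = 0.60075 mol.
Mass of CuCO3 = 0.60075 mol × 123.56 g/mol = 74.229 g.

74.23 g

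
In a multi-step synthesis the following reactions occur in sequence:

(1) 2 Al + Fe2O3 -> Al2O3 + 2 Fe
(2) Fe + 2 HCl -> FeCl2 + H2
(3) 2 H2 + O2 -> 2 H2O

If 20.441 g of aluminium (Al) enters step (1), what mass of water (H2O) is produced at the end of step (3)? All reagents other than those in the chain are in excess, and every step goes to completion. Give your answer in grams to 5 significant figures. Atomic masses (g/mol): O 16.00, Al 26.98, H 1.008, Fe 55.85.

13.650 g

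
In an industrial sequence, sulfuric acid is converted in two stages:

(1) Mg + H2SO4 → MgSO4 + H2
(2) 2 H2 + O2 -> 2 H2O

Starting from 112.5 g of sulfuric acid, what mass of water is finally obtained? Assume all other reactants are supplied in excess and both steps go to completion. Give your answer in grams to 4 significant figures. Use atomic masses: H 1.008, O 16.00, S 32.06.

M(H2SO4) = 2(1.008) + 32.06 + 4(16.00) = 98.076 g/mol.
M(H2O) = 2(1.008) + 16.00 = 18.016 g/mol.
n(H2SO4) = 112.50 / 98.076 = 1.1471 mol.
Step 1 gives a 1:1 ratio of H2SO4 to H2, so n(H2) = 1.1471 mol.
In step 2 the H2:H2O ratio is 2:2, so n(H2O) = 1.1471 mol.
Mass of H2O = 1.1471 × 18.016 = 20.666 g.

20.67 g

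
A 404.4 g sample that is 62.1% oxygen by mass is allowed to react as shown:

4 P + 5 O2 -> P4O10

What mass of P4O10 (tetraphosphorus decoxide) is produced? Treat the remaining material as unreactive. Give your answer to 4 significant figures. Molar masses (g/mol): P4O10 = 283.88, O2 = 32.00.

Mass of pure O2 = 404.4 g × 0.621 = 251.13 g.
n(O2) = 251.13 g / 32.00 g/mol = 7.8479 mol.
From the equation the O2:P4O10 mole ratio is 5:1, so n(P4O10) = 7.8479 × 1/5 = 1.5696 mol.
Mass of P4O10 = 1.5696 mol × 283.88 g/mol = 445.57 g.

445.6 g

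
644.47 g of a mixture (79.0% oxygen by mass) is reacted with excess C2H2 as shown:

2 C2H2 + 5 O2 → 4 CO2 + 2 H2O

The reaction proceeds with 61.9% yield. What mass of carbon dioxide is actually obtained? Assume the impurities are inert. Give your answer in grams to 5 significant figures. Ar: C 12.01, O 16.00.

Pure O2 available = 644.47 g × 0.790 = 509.131 g.
M(O2) = 2(16.00) = 32.00 g/mol.
M(CO2) = 12.01 + 2(16.00) = 44.01 g/mol.
n(O2) = 509.131 g / 32.00 g/mol = 15.9104 mol.
From the equation the O2:CO2 mole ratio is 5:4, so n(CO2) = 15.9104 × 4/5 = 12.7283 mol.
Mass of CO2 = 12.7283 mol × 44.01 g/mol = 560.172 g.
Actual mass collected = 560.172 g × 0.619 = 346.746 g.

346.75 g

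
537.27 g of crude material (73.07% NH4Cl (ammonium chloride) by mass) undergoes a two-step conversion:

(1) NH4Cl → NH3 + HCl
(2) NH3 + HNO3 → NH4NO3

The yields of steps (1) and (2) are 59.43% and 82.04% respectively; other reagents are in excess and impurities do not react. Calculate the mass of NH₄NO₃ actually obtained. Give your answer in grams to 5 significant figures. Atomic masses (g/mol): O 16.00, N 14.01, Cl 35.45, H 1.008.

286.45 g

Pure NH4Cl = 537.27 × 0.7307 = 392.583 g.
M(NH4Cl) = 14.01 + 4(1.008) + 35.45 = 53.492 g/mol.
M(NH4NO3) = 2(14.01) + 4(1.008) + 3(16.00) = 80.052 g/mol.
n(NH4Cl) = 392.583 / 53.492 = 7.33910 mol.
Step 1 (NH4Cl:NH3 = 1:1): theoretical n(NH3) = 7.33910 mol; at 59.43% yield, n(NH3) = 4.36163 mol.
Step 2 (NH3:NH4NO3 = 1:1): theoretical n(NH4NO3) = 4.36163 mol, so theoretical mass = 4.36163 × 80.052 = 349.157 g.
At 82.04% yield, actual mass of NH4NO3 = 349.157 × 0.8204 = 286.448 g.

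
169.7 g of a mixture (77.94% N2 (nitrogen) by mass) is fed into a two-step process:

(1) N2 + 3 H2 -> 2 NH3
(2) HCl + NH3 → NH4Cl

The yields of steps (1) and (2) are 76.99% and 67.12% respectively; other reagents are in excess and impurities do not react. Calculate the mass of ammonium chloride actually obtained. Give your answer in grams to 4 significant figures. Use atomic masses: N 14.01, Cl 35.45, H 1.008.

261.0 g

Pure N2 = 169.7 × 0.7794 = 132.26 g.
M(N2) = 2(14.01) = 28.02 g/mol.
M(NH4Cl) = 14.01 + 4(1.008) + 35.45 = 53.492 g/mol.
n(N2) = 132.26 / 28.02 = 4.7203 mol.
Step 1 (N2:NH3 = 1:2): theoretical n(NH3) = 9.4407 mol; at 76.99% yield, n(NH3) = 7.2684 mol.
Step 2 (NH3:NH4Cl = 1:1): theoretical n(NH4Cl) = 7.2684 mol, so theoretical mass = 7.2684 × 53.492 = 388.80 g.
At 67.12% yield, actual mass of NH4Cl = 388.80 × 0.6712 = 260.96 g.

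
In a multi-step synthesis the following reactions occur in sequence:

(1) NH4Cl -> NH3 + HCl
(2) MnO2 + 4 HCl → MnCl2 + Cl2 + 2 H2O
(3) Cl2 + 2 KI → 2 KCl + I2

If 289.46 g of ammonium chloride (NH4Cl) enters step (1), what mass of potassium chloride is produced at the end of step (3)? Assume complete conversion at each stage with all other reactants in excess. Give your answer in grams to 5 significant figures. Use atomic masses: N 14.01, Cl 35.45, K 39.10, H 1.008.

201.71 g

M(NH4Cl) = 14.01 + 4(1.008) + 35.45 = 53.492 g/mol.
M(KCl) = 39.10 + 35.45 = 74.55 g/mol.
n(NH4Cl) = 289.46 / 53.492 = 5.41128 mol.
Reaction (1): NH4Cl→HCl ratio 1:1 ⇒ n(HCl) = 5.41128 mol.
Reaction (2): HCl→Cl2 ratio 4:1 ⇒ n(Cl2) = 1.35282 mol.
Reaction (3): Cl2→KCl ratio 1:2 ⇒ n(KCl) = 2.70564 mol.
Mass of KCl = 2.70564 × 74.55 = 201.705 g.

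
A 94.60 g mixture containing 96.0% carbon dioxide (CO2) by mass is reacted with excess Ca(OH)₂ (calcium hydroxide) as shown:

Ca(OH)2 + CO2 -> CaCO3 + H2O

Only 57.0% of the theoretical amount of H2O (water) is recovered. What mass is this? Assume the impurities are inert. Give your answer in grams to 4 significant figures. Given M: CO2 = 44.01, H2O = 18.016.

21.19 g

Pure CO2 available = 94.60 g × 0.960 = 90.816 g.
n(CO2) = 90.816 g / 44.01 g/mol = 2.0635 mol.
From the equation the CO2:H2O mole ratio is 1:1, so n(H2O) = 2.0635 × 1/1 = 2.0635 mol.
Mass of H2O = 2.0635 mol × 18.016 g/mol = 37.177 g.
Actual mass collected = 37.177 g × 0.570 = 21.191 g.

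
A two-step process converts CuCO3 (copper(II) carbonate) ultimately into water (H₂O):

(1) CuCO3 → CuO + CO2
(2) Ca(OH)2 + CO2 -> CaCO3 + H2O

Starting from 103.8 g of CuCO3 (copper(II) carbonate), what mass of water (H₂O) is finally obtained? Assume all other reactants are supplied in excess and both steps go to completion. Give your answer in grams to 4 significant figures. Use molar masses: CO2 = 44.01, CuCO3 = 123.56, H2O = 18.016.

15.13 g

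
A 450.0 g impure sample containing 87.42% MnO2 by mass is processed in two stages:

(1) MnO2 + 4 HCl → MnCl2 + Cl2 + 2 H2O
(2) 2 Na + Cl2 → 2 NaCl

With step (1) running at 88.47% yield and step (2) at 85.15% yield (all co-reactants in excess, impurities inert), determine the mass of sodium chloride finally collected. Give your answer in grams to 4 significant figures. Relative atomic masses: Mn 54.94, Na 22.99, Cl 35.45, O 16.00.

398.4 g

Pure MnO2 = 450.0 × 0.8742 = 393.39 g.
M(MnO2) = 54.94 + 2(16.00) = 86.94 g/mol.
M(NaCl) = 22.99 + 35.45 = 58.44 g/mol.
n(MnO2) = 393.39 / 86.94 = 4.5248 mol.
Step 1 (MnO2:Cl2 = 1:1): theoretical n(Cl2) = 4.5248 mol; at 88.47% yield, n(Cl2) = 4.0031 mol.
Step 2 (Cl2:NaCl = 1:2): theoretical n(NaCl) = 8.0063 mol, so theoretical mass = 8.0063 × 58.44 = 467.89 g.
At 85.15% yield, actual mass of NaCl = 467.89 × 0.8515 = 398.40 g.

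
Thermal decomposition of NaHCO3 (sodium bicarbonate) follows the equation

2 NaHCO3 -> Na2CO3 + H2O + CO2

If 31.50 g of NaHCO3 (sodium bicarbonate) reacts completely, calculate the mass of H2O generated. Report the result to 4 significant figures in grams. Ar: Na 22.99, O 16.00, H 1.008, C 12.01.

M(NaHCO3) = 22.99 + 1.008 + 12.01 + 3(16.00) = 84.008 g/mol.
M(H2O) = 2(1.008) + 16.00 = 18.016 g/mol.
n(NaHCO3) = 31.500 g / 84.008 g/mol = 0.37496 mol.
From the equation the NaHCO3:H2O mole ratio is 2:1, so n(H2O) = 0.37496 × 1/2 = 0.18748 mol.
Mass of H2O = 0.18748 mol × 18.016 g/mol = 3.3777 g.

3.378 g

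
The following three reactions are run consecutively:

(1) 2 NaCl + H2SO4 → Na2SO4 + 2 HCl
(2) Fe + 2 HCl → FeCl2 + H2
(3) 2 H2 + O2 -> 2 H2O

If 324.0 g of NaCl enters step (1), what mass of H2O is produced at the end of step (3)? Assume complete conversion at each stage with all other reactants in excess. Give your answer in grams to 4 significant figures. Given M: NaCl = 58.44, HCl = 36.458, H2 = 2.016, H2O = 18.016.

n(NaCl) = 324.0 / 58.44 = 5.5441 mol.
Reaction (1): NaCl→HCl ratio 2:2 ⇒ n(HCl) = 5.5441 mol.
Reaction (2): HCl→H2 ratio 2:1 ⇒ n(H2) = 2.7721 mol.
Reaction (3): H2→H2O ratio 2:2 ⇒ n(H2O) = 2.7721 mol.
Mass of H2O = 2.7721 × 18.016 = 49.942 g.

49.94 g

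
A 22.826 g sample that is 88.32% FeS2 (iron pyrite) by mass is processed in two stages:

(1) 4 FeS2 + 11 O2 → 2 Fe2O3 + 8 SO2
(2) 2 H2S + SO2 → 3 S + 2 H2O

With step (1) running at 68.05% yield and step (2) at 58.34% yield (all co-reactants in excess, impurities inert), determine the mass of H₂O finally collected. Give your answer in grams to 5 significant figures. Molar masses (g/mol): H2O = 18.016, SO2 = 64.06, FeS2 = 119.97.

Pure FeS2 = 22.826 × 0.8832 = 20.1599 g.
n(FeS2) = 20.1599 / 119.97 = 0.168041 mol.
Step 1 (FeS2:SO2 = 4:8): theoretical n(SO2) = 0.336083 mol; at 68.05% yield, n(SO2) = 0.228704 mol.
Step 2 (SO2:H2O = 1:2): theoretical n(H2O) = 0.457409 mol, so theoretical mass = 0.457409 × 18.016 = 8.24067 g.
At 58.34% yield, actual mass of H2O = 8.24067 × 0.5834 = 4.80761 g.

4.8076 g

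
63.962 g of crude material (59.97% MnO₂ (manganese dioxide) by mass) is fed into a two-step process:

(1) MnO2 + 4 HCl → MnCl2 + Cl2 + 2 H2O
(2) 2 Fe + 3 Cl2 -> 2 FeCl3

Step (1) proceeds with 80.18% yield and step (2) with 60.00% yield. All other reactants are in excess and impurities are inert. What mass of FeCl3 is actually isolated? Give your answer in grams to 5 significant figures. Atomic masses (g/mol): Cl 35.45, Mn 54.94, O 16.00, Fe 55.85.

22.952 g

Pure MnO2 = 63.962 × 0.5997 = 38.3580 g.
M(MnO2) = 54.94 + 2(16.00) = 86.94 g/mol.
M(FeCl3) = 55.85 + 3(35.45) = 162.20 g/mol.
n(MnO2) = 38.3580 / 86.94 = 0.441201 mol.
Step 1 (MnO2:Cl2 = 1:1): theoretical n(Cl2) = 0.441201 mol; at 80.18% yield, n(Cl2) = 0.353755 mol.
Step 2 (Cl2:FeCl3 = 3:2): theoretical n(FeCl3) = 0.235837 mol, so theoretical mass = 0.235837 × 162.20 = 38.2527 g.
At 60.00% yield, actual mass of FeCl3 = 38.2527 × 0.6000 = 22.9516 g.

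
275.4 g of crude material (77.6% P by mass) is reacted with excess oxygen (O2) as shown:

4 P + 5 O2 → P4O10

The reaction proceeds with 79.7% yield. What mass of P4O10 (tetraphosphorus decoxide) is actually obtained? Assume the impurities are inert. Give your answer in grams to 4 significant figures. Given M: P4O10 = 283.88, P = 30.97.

390.3 g

Pure P available = 275.4 g × 0.776 = 213.71 g.
n(P) = 213.71 g / 30.97 g/mol = 6.9006 mol.
From the equation the P:P4O10 mole ratio is 4:1, so n(P4O10) = 6.9006 × 1/4 = 1.7251 mol.
Mass of P4O10 = 1.7251 mol × 283.88 g/mol = 489.73 g.
Actual mass collected = 489.73 g × 0.797 = 390.32 g.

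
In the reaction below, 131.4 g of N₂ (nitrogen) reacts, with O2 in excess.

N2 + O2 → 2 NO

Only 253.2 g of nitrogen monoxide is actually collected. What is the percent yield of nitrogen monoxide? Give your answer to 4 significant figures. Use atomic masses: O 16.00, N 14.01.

89.96 %

M(N2) = 2(14.01) = 28.02 g/mol.
M(NO) = 14.01 + 16.00 = 30.01 g/mol.
n(N2) = 131.40 g / 28.02 g/mol = 4.6895 mol.
From the equation the N2:NO mole ratio is 1:2, so n(NO) = 4.6895 × 2/1 = 9.3790 mol.
Mass of NO = 9.3790 mol × 30.01 g/mol = 281.46 g.
This is the theoretical yield. Percent yield = 253.2 g / 281.46 g × 100% = 89.958%.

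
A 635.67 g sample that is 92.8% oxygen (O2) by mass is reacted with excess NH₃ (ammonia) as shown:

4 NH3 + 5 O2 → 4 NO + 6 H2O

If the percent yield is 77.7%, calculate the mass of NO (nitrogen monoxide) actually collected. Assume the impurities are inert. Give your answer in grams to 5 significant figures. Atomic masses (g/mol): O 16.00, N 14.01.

Pure O2 available = 635.67 g × 0.928 = 589.902 g.
M(O2) = 2(16.00) = 32.00 g/mol.
M(NO) = 14.01 + 16.00 = 30.01 g/mol.
n(O2) = 589.902 g / 32.00 g/mol = 18.4344 mol.
From the equation the O2:NO mole ratio is 5:4, so n(NO) = 18.4344 × 4/5 = 14.7475 mol.
Mass of NO = 14.7475 mol × 30.01 g/mol = 442.574 g.
Actual mass collected = 442.574 g × 0.777 = 343.880 g.

343.88 g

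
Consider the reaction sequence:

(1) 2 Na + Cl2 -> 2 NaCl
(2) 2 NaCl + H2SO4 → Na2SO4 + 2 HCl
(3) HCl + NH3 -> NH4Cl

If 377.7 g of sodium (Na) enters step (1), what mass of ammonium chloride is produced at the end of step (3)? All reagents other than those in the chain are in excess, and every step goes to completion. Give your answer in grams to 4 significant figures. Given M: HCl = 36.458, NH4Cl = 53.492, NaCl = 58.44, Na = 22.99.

n(Na) = 377.7 / 22.99 = 16.429 mol.
Reaction (1): Na→NaCl ratio 2:2 ⇒ n(NaCl) = 16.429 mol.
Reaction (2): NaCl→HCl ratio 2:2 ⇒ n(HCl) = 16.429 mol.
Reaction (3): HCl→NH4Cl ratio 1:1 ⇒ n(NH4Cl) = 16.429 mol.
Mass of NH4Cl = 16.429 × 53.492 = 878.81 g.

878.8 g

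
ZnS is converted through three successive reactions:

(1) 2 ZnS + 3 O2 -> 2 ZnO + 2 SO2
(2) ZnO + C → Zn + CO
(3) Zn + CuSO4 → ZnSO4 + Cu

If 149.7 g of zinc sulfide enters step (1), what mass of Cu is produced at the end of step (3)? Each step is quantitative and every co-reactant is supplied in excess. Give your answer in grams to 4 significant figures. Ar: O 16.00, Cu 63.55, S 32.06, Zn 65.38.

97.63 g

M(ZnS) = 65.38 + 32.06 = 97.44 g/mol.
M(Cu) = 63.55 g/mol.
n(ZnS) = 149.7 / 97.44 = 1.5363 mol.
Reaction (1): ZnS→ZnO ratio 2:2 ⇒ n(ZnO) = 1.5363 mol.
Reaction (2): ZnO→Zn ratio 1:1 ⇒ n(Zn) = 1.5363 mol.
Reaction (3): Zn→Cu ratio 1:1 ⇒ n(Cu) = 1.5363 mol.
Mass of Cu = 1.5363 × 63.55 = 97.634 g.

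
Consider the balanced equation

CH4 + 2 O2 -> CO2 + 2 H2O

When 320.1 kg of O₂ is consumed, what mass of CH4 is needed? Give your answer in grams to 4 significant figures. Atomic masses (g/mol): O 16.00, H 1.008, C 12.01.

M(O2) = 2(16.00) = 32.00 g/mol.
M(CH4) = 12.01 + 4(1.008) = 16.042 g/mol.
Convert: 320.1 kg = 320100 g.
n(O2) = 320100 g / 32.00 g/mol = 10003 mol.
From the equation the O2:CH4 mole ratio is 2:1, so n(CH4) = 10003 × 1/2 = 5001.6 mol.
Mass of CH4 = 5001.6 mol × 16.042 g/mol = 80235 g.

80240 g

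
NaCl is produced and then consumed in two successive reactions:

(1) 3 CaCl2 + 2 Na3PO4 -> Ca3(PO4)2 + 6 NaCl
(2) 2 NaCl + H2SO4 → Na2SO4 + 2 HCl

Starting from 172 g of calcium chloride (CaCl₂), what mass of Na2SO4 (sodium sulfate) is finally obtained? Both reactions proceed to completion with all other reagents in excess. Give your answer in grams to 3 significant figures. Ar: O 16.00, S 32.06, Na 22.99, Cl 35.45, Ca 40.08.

M(CaCl2) = 40.08 + 2(35.45) = 110.98 g/mol.
M(Na2SO4) = 2(22.99) + 32.06 + 4(16.00) = 142.04 g/mol.
n(CaCl2) = 172.0 / 110.98 = 1.550 mol.
Step 1 gives a 3:6 ratio of CaCl2 to NaCl, so n(NaCl) = 3.100 mol.
In step 2 the NaCl:Na2SO4 ratio is 2:1, so n(Na2SO4) = 1.550 mol.
Mass of Na2SO4 = 1.550 × 142.04 = 220.1 g.

220 g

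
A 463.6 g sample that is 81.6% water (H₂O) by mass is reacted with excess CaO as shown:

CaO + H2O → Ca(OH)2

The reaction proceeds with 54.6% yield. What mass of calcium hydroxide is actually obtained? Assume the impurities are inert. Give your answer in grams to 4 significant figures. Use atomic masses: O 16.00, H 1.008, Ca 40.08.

849.5 g

Pure H2O available = 463.6 g × 0.816 = 378.30 g.
M(H2O) = 2(1.008) + 16.00 = 18.016 g/mol.
M(Ca(OH)2) = 40.08 + 2(16.00) + 2(1.008) = 74.096 g/mol.
n(H2O) = 378.30 g / 18.016 g/mol = 20.998 mol.
From the equation the H2O:Ca(OH)2 mole ratio is 1:1, so n(Ca(OH)2) = 20.998 × 1/1 = 20.998 mol.
Mass of Ca(OH)2 = 20.998 mol × 74.096 g/mol = 1555.9 g.
Actual mass collected = 1555.9 g × 0.546 = 849.50 g.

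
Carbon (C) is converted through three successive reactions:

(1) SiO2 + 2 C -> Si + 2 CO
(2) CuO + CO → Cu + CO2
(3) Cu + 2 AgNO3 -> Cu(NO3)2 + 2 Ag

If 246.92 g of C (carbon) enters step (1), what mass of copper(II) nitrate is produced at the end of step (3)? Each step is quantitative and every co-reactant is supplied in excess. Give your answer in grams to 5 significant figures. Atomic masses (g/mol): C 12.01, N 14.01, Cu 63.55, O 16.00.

3856.4 g

M(C) = 12.01 g/mol.
M(Cu(NO3)2) = 63.55 + 2(14.01) + 6(16.00) = 187.57 g/mol.
n(C) = 246.92 / 12.01 = 20.5595 mol.
Reaction (1): C→CO ratio 2:2 ⇒ n(CO) = 20.5595 mol.
Reaction (2): CO→Cu ratio 1:1 ⇒ n(Cu) = 20.5595 mol.
Reaction (3): Cu→Cu(NO3)2 ratio 1:1 ⇒ n(Cu(NO3)2) = 20.5595 mol.
Mass of Cu(NO3)2 = 20.5595 × 187.57 = 3856.35 g.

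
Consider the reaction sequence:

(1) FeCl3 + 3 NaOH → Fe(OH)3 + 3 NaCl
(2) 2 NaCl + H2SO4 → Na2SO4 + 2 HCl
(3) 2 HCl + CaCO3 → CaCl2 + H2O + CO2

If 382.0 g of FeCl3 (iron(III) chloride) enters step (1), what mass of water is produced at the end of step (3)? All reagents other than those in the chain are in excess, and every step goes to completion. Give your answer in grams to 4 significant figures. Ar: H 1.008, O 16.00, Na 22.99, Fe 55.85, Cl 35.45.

63.64 g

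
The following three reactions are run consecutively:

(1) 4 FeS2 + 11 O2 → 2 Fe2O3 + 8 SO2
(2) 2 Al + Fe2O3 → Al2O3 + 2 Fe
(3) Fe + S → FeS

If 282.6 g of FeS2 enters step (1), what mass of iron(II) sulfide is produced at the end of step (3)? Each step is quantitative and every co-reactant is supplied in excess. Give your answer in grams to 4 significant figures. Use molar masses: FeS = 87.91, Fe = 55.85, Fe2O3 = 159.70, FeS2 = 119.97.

207.1 g

n(FeS2) = 282.6 / 119.97 = 2.3556 mol.
Reaction (1): FeS2→Fe2O3 ratio 4:2 ⇒ n(Fe2O3) = 1.1778 mol.
Reaction (2): Fe2O3→Fe ratio 1:2 ⇒ n(Fe) = 2.3556 mol.
Reaction (3): Fe→FeS ratio 1:1 ⇒ n(FeS) = 2.3556 mol.
Mass of FeS = 2.3556 × 87.91 = 207.08 g.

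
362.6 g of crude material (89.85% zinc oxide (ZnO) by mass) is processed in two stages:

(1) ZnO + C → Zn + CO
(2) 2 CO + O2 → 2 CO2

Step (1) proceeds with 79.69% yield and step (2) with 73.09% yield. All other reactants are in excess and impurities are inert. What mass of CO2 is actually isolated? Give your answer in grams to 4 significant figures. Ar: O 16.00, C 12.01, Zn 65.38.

102.6 g

Pure ZnO = 362.6 × 0.8985 = 325.80 g.
M(ZnO) = 65.38 + 16.00 = 81.38 g/mol.
M(CO2) = 12.01 + 2(16.00) = 44.01 g/mol.
n(ZnO) = 325.80 / 81.38 = 4.0034 mol.
Step 1 (ZnO:CO = 1:1): theoretical n(CO) = 4.0034 mol; at 79.69% yield, n(CO) = 3.1903 mol.
Step 2 (CO:CO2 = 2:2): theoretical n(CO2) = 3.1903 mol, so theoretical mass = 3.1903 × 44.01 = 140.41 g.
At 73.09% yield, actual mass of CO2 = 140.41 × 0.7309 = 102.62 g.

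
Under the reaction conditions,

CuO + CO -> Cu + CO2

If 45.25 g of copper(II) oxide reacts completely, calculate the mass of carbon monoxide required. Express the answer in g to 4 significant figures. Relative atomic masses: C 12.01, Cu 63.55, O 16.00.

15.93 g

M(CuO) = 63.55 + 16.00 = 79.55 g/mol.
M(CO) = 12.01 + 16.00 = 28.01 g/mol.
n(CuO) = 45.250 g / 79.55 g/mol = 0.56882 mol.
From the equation the CuO:CO mole ratio is 1:1, so n(CO) = 0.56882 × 1/1 = 0.56882 mol.
Mass of CO = 0.56882 mol × 28.01 g/mol = 15.933 g.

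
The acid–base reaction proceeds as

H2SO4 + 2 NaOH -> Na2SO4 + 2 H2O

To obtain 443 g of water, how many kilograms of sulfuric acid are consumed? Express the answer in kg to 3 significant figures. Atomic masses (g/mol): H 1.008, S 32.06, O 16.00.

M(H2O) = 2(1.008) + 16.00 = 18.016 g/mol.
M(H2SO4) = 2(1.008) + 32.06 + 4(16.00) = 98.076 g/mol.
n(H2O) = 443.0 g / 18.016 g/mol = 24.59 mol.
From the equation the H2O:H2SO4 mole ratio is 2:1, so n(H2SO4) = 24.59 × 1/2 = 12.29 mol.
Mass of H2SO4 = 12.29 mol × 98.076 g/mol = 1206 g.
Converting to kg: 1206 g = 1.21 kg.

1.21 kg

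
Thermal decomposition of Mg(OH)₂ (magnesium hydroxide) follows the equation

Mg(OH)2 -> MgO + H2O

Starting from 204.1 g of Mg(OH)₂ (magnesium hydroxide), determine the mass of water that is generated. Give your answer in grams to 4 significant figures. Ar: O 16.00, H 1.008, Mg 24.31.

M(Mg(OH)2) = 24.31 + 2(16.00) + 2(1.008) = 58.326 g/mol.
M(H2O) = 2(1.008) + 16.00 = 18.016 g/mol.
n(Mg(OH)2) = 204.10 g / 58.326 g/mol = 3.4993 mol.
From the equation the Mg(OH)2:H2O mole ratio is 1:1, so n(H2O) = 3.4993 × 1/1 = 3.4993 mol.
Mass of H2O = 3.4993 mol × 18.016 g/mol = 63.043 g.

63.04 g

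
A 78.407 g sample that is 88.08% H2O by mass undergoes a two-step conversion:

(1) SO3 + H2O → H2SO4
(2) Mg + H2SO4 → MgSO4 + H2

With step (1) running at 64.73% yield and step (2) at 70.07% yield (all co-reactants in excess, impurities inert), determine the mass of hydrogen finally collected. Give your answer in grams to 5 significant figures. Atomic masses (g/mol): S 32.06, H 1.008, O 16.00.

Pure H2O = 78.407 × 0.8808 = 69.0609 g.
M(H2O) = 2(1.008) + 16.00 = 18.016 g/mol.
M(H2) = 2(1.008) = 2.016 g/mol.
n(H2O) = 69.0609 / 18.016 = 3.83331 mol.
Step 1 (H2O:H2SO4 = 1:1): theoretical n(H2SO4) = 3.83331 mol; at 64.73% yield, n(H2SO4) = 2.48130 mol.
Step 2 (H2SO4:H2 = 1:1): theoretical n(H2) = 2.48130 mol, so theoretical mass = 2.48130 × 2.016 = 5.00230 g.
At 70.07% yield, actual mass of H2 = 5.00230 × 0.7007 = 3.50511 g.

3.5051 g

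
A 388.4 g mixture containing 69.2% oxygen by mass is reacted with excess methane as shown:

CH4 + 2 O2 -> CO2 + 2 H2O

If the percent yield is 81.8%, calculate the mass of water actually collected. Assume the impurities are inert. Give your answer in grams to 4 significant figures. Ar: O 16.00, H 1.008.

Pure O2 available = 388.4 g × 0.692 = 268.77 g.
M(O2) = 2(16.00) = 32.00 g/mol.
M(H2O) = 2(1.008) + 16.00 = 18.016 g/mol.
n(O2) = 268.77 g / 32.00 g/mol = 8.3991 mol.
From the equation the O2:H2O mole ratio is 2:2, so n(H2O) = 8.3991 × 2/2 = 8.3991 mol.
Mass of H2O = 8.3991 mol × 18.016 g/mol = 151.32 g.
Actual mass collected = 151.32 g × 0.818 = 123.78 g.

123.8 g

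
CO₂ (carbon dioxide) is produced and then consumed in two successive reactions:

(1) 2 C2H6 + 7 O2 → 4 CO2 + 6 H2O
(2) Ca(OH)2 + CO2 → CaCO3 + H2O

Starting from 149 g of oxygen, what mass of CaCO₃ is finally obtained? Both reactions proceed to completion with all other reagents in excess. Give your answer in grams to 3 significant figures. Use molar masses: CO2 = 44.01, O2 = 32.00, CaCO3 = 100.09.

266 g

n(O2) = 149.0 / 32.00 = 4.656 mol.
Step 1 gives a 7:4 ratio of O2 to CO2, so n(CO2) = 2.661 mol.
In step 2 the CO2:CaCO3 ratio is 1:1, so n(CaCO3) = 2.661 mol.
Mass of CaCO3 = 2.661 × 100.09 = 266.3 g.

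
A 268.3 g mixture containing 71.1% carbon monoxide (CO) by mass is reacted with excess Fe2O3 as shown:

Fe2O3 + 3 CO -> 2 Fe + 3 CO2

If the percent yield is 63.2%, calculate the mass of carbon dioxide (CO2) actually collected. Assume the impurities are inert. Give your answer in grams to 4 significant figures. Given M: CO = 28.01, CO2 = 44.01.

189.4 g

Pure CO available = 268.3 g × 0.711 = 190.76 g.
n(CO) = 190.76 g / 28.01 g/mol = 6.8105 mol.
From the equation the CO:CO2 mole ratio is 3:3, so n(CO2) = 6.8105 × 3/3 = 6.8105 mol.
Mass of CO2 = 6.8105 mol × 44.01 g/mol = 299.73 g.
Actual mass collected = 299.73 g × 0.632 = 189.43 g.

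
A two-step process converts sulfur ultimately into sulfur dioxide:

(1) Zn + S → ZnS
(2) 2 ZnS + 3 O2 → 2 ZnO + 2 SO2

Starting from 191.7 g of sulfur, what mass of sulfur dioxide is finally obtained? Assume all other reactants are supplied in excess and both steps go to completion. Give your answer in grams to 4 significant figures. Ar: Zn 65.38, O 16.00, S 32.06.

M(S) = 32.06 g/mol.
M(SO2) = 32.06 + 2(16.00) = 64.06 g/mol.
n(S) = 191.70 / 32.06 = 5.9794 mol.
Step 1 gives a 1:1 ratio of S to ZnS, so n(ZnS) = 5.9794 mol.
In step 2 the ZnS:SO2 ratio is 2:2, so n(SO2) = 5.9794 mol.
Mass of SO2 = 5.9794 × 64.06 = 383.04 g.

383.0 g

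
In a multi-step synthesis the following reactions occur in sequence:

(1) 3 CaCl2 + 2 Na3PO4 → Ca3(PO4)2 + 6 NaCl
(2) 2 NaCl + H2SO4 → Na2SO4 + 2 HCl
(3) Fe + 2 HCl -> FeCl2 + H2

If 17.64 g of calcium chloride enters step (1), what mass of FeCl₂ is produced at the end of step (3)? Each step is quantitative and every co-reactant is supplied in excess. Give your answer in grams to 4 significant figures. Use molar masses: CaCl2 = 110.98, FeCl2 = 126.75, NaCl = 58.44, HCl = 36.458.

n(CaCl2) = 17.64 / 110.98 = 0.15895 mol.
Reaction (1): CaCl2→NaCl ratio 3:6 ⇒ n(NaCl) = 0.31790 mol.
Reaction (2): NaCl→HCl ratio 2:2 ⇒ n(HCl) = 0.31790 mol.
Reaction (3): HCl→FeCl2 ratio 2:1 ⇒ n(FeCl2) = 0.15895 mol.
Mass of FeCl2 = 0.15895 × 126.75 = 20.147 g.

20.15 g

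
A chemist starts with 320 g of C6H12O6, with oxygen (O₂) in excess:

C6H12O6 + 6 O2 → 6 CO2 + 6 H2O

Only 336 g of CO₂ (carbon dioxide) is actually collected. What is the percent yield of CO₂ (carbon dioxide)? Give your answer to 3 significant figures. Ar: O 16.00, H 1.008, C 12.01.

71.6 %

M(C6H12O6) = 6(12.01) + 12(1.008) + 6(16.00) = 180.156 g/mol.
M(CO2) = 12.01 + 2(16.00) = 44.01 g/mol.
n(C6H12O6) = 320.0 g / 180.156 g/mol = 1.776 mol.
From the equation the C6H12O6:CO2 mole ratio is 1:6, so n(CO2) = 1.776 × 6/1 = 10.66 mol.
Mass of CO2 = 10.66 mol × 44.01 g/mol = 469.0 g.
This is the theoretical yield. Percent yield = 336 g / 469.0 g × 100% = 71.64%.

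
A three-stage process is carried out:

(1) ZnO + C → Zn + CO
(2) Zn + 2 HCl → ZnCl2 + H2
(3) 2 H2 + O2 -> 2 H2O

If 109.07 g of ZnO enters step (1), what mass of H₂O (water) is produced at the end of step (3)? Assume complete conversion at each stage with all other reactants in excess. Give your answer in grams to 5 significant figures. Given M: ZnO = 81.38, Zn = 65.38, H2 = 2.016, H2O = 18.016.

24.146 g

n(ZnO) = 109.07 / 81.38 = 1.34026 mol.
Reaction (1): ZnO→Zn ratio 1:1 ⇒ n(Zn) = 1.34026 mol.
Reaction (2): Zn→H2 ratio 1:1 ⇒ n(H2) = 1.34026 mol.
Reaction (3): H2→H2O ratio 2:2 ⇒ n(H2O) = 1.34026 mol.
Mass of H2O = 1.34026 × 18.016 = 24.1460 g.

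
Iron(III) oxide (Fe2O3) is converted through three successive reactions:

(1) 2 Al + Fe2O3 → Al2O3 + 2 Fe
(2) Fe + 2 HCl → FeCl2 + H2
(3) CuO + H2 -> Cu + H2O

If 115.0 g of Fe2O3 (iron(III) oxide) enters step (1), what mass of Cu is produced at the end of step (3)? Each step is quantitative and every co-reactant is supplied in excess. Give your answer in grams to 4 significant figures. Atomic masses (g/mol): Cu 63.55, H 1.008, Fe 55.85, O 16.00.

M(Fe2O3) = 2(55.85) + 3(16.00) = 159.70 g/mol.
M(Cu) = 63.55 g/mol.
n(Fe2O3) = 115.0 / 159.70 = 0.72010 mol.
Reaction (1): Fe2O3→Fe ratio 1:2 ⇒ n(Fe) = 1.4402 mol.
Reaction (2): Fe→H2 ratio 1:1 ⇒ n(H2) = 1.4402 mol.
Reaction (3): H2→Cu ratio 1:1 ⇒ n(Cu) = 1.4402 mol.
Mass of Cu = 1.4402 × 63.55 = 91.525 g.

91.52 g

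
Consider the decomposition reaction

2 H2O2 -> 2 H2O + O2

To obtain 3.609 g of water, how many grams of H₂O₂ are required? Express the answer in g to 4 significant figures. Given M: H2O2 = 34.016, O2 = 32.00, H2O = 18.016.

6.814 g

n(H2O) = 3.6090 g / 18.016 g/mol = 0.20032 mol.
From the equation the H2O:H2O2 mole ratio is 2:2, so n(H2O2) = 0.20032 × 2/2 = 0.20032 mol.
Mass of H2O2 = 0.20032 mol × 34.016 g/mol = 6.8142 g.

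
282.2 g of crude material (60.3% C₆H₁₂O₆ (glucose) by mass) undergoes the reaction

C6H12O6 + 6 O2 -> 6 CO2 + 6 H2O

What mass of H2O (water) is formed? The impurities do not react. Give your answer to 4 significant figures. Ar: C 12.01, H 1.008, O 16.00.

Mass of pure C6H12O6 = 282.2 g × 0.603 = 170.17 g.
M(C6H12O6) = 6(12.01) + 12(1.008) + 6(16.00) = 180.156 g/mol.
M(H2O) = 2(1.008) + 16.00 = 18.016 g/mol.
n(C6H12O6) = 170.17 g / 180.156 g/mol = 0.94455 mol.
From the equation the C6H12O6:H2O mole ratio is 1:6, so n(H2O) = 0.94455 × 6/1 = 5.6673 mol.
Mass of H2O = 5.6673 mol × 18.016 g/mol = 102.10 g.

102.1 g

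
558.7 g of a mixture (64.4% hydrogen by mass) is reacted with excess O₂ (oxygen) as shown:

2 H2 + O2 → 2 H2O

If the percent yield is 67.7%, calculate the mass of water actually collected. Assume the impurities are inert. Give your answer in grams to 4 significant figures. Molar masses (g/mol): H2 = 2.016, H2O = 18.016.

Pure H2 available = 558.7 g × 0.644 = 359.80 g.
n(H2) = 359.80 g / 2.016 g/mol = 178.47 mol.
From the equation the H2:H2O mole ratio is 2:2, so n(H2O) = 178.47 × 2/2 = 178.47 mol.
Mass of H2O = 178.47 mol × 18.016 g/mol = 3215.4 g.
Actual mass collected = 3215.4 g × 0.677 = 2176.8 g.

2177 g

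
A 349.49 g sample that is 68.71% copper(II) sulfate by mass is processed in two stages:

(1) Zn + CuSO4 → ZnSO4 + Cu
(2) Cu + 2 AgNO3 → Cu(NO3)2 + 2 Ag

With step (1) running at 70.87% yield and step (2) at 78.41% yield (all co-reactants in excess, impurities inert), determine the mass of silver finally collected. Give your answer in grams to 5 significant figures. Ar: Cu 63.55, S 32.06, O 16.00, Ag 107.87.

Pure CuSO4 = 349.49 × 0.6871 = 240.135 g.
M(CuSO4) = 63.55 + 32.06 + 4(16.00) = 159.61 g/mol.
M(Ag) = 107.87 g/mol.
n(CuSO4) = 240.135 / 159.61 = 1.50451 mol.
Step 1 (CuSO4:Cu = 1:1): theoretical n(Cu) = 1.50451 mol; at 70.87% yield, n(Cu) = 1.06625 mol.
Step 2 (Cu:Ag = 1:2): theoretical n(Ag) = 2.13249 mol, so theoretical mass = 2.13249 × 107.87 = 230.032 g.
At 78.41% yield, actual mass of Ag = 230.032 × 0.7841 = 180.368 g.

180.37 g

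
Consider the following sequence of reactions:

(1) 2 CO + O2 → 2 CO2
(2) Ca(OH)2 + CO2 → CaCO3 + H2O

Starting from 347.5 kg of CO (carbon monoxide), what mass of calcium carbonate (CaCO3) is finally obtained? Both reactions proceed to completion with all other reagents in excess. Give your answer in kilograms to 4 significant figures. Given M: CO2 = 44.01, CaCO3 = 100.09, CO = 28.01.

347.5 kg = 347500 g.
n(CO) = 347500 / 28.01 = 12406 mol.
Step 1 gives a 2:2 ratio of CO to CO2, so n(CO2) = 12406 mol.
In step 2 the CO2:CaCO3 ratio is 1:1, so n(CaCO3) = 12406 mol.
Mass of CaCO3 = 12406 × 100.09 = 1.2417 × 10^6 g = 1242 kg.

1242 kg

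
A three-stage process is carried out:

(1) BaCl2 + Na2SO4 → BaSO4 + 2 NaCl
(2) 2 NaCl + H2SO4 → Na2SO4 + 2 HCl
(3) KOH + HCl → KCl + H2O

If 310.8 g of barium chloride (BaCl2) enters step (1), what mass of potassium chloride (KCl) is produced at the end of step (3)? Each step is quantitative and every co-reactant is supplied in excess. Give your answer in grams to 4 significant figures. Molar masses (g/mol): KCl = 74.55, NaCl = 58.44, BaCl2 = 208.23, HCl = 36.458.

n(BaCl2) = 310.8 / 208.23 = 1.4926 mol.
Reaction (1): BaCl2→NaCl ratio 1:2 ⇒ n(NaCl) = 2.9852 mol.
Reaction (2): NaCl→HCl ratio 2:2 ⇒ n(HCl) = 2.9852 mol.
Reaction (3): HCl→KCl ratio 1:1 ⇒ n(KCl) = 2.9852 mol.
Mass of KCl = 2.9852 × 74.55 = 222.54 g.

222.5 g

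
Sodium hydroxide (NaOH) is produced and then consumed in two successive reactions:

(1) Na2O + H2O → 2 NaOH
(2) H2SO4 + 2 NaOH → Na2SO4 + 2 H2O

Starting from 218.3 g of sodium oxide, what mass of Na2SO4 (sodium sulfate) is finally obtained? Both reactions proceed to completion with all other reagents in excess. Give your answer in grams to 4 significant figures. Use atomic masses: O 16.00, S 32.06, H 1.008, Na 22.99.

500.3 g

M(Na2O) = 2(22.99) + 16.00 = 61.98 g/mol.
M(Na2SO4) = 2(22.99) + 32.06 + 4(16.00) = 142.04 g/mol.
n(Na2O) = 218.30 / 61.98 = 3.5221 mol.
Step 1 gives a 1:2 ratio of Na2O to NaOH, so n(NaOH) = 7.0442 mol.
In step 2 the NaOH:Na2SO4 ratio is 2:1, so n(Na2SO4) = 3.5221 mol.
Mass of Na2SO4 = 3.5221 × 142.04 = 500.28 g.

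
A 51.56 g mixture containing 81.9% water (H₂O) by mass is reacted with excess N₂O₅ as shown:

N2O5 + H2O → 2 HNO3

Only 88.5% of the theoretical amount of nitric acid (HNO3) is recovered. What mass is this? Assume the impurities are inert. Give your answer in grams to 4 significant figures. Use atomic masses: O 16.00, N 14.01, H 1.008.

261.4 g

Pure H2O available = 51.56 g × 0.819 = 42.228 g.
M(H2O) = 2(1.008) + 16.00 = 18.016 g/mol.
M(HNO3) = 1.008 + 14.01 + 3(16.00) = 63.018 g/mol.
n(H2O) = 42.228 g / 18.016 g/mol = 2.3439 mol.
From the equation the H2O:HNO3 mole ratio is 1:2, so n(HNO3) = 2.3439 × 2/1 = 4.6878 mol.
Mass of HNO3 = 4.6878 mol × 63.018 g/mol = 295.42 g.
Actual mass collected = 295.42 g × 0.885 = 261.44 g.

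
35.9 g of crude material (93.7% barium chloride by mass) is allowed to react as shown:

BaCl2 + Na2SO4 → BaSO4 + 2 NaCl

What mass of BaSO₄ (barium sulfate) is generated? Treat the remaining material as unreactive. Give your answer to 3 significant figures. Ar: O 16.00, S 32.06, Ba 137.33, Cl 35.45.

37.7 g

Mass of pure BaCl2 = 35.9 g × 0.937 = 33.64 g.
M(BaCl2) = 137.33 + 2(35.45) = 208.23 g/mol.
M(BaSO4) = 137.33 + 32.06 + 4(16.00) = 233.39 g/mol.
n(BaCl2) = 33.64 g / 208.23 g/mol = 0.1615 mol.
From the equation the BaCl2:BaSO4 mole ratio is 1:1, so n(BaSO4) = 0.1615 × 1/1 = 0.1615 mol.
Mass of BaSO4 = 0.1615 mol × 233.39 g/mol = 37.70 g.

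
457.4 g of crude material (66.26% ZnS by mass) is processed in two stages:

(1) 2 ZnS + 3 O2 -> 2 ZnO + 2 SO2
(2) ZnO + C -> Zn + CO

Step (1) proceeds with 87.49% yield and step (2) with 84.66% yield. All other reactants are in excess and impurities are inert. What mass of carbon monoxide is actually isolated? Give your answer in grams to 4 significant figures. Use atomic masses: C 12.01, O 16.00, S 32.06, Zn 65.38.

Pure ZnS = 457.4 × 0.6626 = 303.07 g.
M(ZnS) = 65.38 + 32.06 = 97.44 g/mol.
M(CO) = 12.01 + 16.00 = 28.01 g/mol.
n(ZnS) = 303.07 / 97.44 = 3.1104 mol.
Step 1 (ZnS:ZnO = 2:2): theoretical n(ZnO) = 3.1104 mol; at 87.49% yield, n(ZnO) = 2.7213 mol.
Step 2 (ZnO:CO = 1:1): theoretical n(CO) = 2.7213 mol, so theoretical mass = 2.7213 × 28.01 = 76.222 g.
At 84.66% yield, actual mass of CO = 76.222 × 0.8466 = 64.530 g.

64.53 g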